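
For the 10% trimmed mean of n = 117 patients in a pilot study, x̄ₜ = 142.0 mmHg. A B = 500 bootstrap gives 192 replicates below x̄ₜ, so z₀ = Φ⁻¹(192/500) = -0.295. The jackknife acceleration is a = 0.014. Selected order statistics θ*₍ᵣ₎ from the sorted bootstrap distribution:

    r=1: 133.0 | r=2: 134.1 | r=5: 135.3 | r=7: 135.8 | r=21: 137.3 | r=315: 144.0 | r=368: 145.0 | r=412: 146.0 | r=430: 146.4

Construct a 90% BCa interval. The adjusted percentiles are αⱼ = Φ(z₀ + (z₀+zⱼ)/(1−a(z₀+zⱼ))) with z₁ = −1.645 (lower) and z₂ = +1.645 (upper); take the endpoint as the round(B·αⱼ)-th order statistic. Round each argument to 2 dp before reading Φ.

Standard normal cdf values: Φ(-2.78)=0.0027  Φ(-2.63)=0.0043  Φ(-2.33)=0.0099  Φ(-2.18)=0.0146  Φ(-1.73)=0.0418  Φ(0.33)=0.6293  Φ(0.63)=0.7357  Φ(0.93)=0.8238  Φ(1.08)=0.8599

(135.8, 146.4)

Lower: z₀ + z₁ = -0.295 + (-1.645) = -1.940; 1 − a(z₀+z₁) = 1 − (0.014)(-1.940) = 1.0272; argument = -0.295 + (-1.940)/1.0272 = -2.1837 → -2.18.
α₁ = Φ(-2.18) = 0.0146; rank = round(500 × 0.0146) = 7; θ*₍7₎ = 135.8.
Upper: z₀ + z₂ = 1.350; 1 − a(z₀+z₂) = 0.9811; argument = 1.0810 → 1.08; α₂ = 0.8599; rank = 430; θ*₍430₎ = 146.4.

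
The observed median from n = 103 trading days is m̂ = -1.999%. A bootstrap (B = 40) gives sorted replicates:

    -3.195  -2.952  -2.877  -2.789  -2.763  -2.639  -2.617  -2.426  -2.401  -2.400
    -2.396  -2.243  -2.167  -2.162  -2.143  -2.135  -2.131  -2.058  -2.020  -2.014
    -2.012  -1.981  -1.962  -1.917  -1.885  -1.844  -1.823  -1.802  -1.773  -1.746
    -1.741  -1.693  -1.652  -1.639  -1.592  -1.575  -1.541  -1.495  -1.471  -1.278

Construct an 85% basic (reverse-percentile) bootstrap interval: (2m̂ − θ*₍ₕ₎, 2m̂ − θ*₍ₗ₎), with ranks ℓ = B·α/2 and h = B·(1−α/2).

Percentile endpoints at ranks 3 and 37: θ*₍3₎ = -2.877, θ*₍37₎ = -1.541.
Basic interval reflects these around m̂:
  lower = 2 × -1.999 − -1.541 = -2.457
  upper = 2 × -1.999 − -2.877 = -1.121

(-2.457, -1.121)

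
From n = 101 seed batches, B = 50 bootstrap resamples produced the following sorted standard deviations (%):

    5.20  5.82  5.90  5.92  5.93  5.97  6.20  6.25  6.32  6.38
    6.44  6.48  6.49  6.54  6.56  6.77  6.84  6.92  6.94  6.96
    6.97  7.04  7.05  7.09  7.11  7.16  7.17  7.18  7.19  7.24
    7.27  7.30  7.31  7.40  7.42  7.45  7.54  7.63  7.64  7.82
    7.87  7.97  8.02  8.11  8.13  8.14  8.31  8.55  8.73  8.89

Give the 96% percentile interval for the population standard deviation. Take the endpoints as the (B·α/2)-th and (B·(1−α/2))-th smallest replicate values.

α = 0.04; lower rank = 50 × 0.020 = 1; upper rank = 50 × 0.980 = 49.
The 1st smallest replicate is 5.20; the 49th is 8.73.

(5.20, 8.73)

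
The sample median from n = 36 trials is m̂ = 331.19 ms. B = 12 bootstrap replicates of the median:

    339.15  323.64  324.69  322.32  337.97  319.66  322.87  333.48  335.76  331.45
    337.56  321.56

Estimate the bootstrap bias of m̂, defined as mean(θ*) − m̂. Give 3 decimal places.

mean(θ*) = (339.15 + 323.64 + 324.69 + 322.32 + 337.97 + 319.66 + 322.87 + 333.48 + 335.76 + 331.45 + 337.56 + 321.56) / 12 = 329.1758
bias = 329.1758 − 331.19

bias = −2.014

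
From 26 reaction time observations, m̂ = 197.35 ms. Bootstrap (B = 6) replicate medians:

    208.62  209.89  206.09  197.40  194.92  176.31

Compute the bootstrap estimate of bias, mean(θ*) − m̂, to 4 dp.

mean(θ*) = (208.62 + 209.89 + 206.09 + 197.40 + 194.92 + 176.31) / 6 = 198.87167
bias = 198.87167 − 197.35

bias = +1.5217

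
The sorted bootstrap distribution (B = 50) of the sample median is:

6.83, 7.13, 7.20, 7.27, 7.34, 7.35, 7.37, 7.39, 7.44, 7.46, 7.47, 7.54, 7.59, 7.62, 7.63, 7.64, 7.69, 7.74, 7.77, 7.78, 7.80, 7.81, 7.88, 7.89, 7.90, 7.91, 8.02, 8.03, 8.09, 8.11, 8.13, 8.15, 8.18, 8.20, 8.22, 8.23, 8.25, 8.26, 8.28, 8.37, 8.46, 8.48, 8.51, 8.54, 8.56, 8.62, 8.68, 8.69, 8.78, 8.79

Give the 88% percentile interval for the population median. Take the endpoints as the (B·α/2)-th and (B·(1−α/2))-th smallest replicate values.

(7.20, 8.68)

α = 0.12; lower rank = 50 × 0.060 = 3; upper rank = 50 × 0.940 = 47.
The 3rd smallest replicate is 7.20; the 47th is 8.68.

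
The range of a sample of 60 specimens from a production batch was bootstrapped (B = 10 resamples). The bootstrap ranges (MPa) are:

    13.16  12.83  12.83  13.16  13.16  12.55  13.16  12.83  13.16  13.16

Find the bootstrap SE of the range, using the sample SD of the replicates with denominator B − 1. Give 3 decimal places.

SE* = 0.222

Bootstrap SE is the standard deviation of the 10 replicate ranges.
Mean of replicates: (13.16 + 12.83 + 12.83 + 13.16 + 13.16 + 12.55 + 13.16 + 12.83 + 13.16 + 13.16) / 10 = 130.0000 / 10 = 13.0000
Sum of squared deviations: (+0.1600)² + (−0.1700)² + (−0.1700)² + (+0.1600)² + (+0.1600)² + (−0.4500)² + (+0.1600)² + (−0.1700)² + (+0.1600)² + (+0.1600)² = 0.4428
Variance = 0.4428 / 9 = 0.0492
SE* = √0.0492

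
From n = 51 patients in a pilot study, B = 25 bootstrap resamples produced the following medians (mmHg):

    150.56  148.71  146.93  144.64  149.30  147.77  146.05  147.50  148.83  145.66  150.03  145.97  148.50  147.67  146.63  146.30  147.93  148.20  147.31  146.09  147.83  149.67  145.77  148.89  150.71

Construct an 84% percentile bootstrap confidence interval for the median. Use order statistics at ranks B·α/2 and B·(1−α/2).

Sorted replicates: 144.64, 145.66, 145.77, 145.97, 146.05, 146.09, 146.30, 146.63, 146.93, 147.31, 147.50, 147.67, 147.77, 147.83, 147.93, 148.20, 148.50, 148.71, 148.83, 148.89, 149.30, 149.67, 150.03, 150.56, 150.71
α = 0.16; lower rank = 25 × 0.080 = 2; upper rank = 25 × 0.920 = 23.
The 2nd smallest replicate is 145.66; the 23rd is 150.03.

(145.66, 150.03)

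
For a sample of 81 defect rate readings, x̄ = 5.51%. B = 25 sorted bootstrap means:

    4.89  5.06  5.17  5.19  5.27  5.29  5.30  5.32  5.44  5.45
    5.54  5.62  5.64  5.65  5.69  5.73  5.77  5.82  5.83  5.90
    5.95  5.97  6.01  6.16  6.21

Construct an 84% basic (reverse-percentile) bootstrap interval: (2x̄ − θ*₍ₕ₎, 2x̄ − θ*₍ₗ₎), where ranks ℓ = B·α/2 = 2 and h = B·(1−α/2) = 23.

(5.01, 5.96)

Percentile endpoints at ranks 2 and 23: θ*₍2₎ = 5.06, θ*₍23₎ = 6.01.
Basic interval reflects these around x̄:
  lower = 2 × 5.51 − 6.01 = 5.01
  upper = 2 × 5.51 − 5.06 = 5.96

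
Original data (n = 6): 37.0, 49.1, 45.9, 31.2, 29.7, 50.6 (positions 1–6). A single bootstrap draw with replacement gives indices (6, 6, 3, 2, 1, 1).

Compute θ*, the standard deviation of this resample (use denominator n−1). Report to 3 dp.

θ* = 6.455

Resample values: 50.6, 50.6, 45.9, 49.1, 37.0, 37.0.
Mean = 45.0333; sum of squared deviations = 208.3333
s² = 208.3333 / 5 = 41.6667
s = √41.6667 = 6.455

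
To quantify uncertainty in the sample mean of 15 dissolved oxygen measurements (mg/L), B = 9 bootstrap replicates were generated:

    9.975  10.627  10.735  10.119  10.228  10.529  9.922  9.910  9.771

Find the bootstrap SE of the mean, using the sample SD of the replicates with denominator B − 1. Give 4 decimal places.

SE* = 0.3500

Bootstrap SE is the standard deviation of the 9 replicate means.
Mean of replicates: (9.975 + 10.627 + 10.735 + 10.119 + 10.228 + 10.529 + 9.922 + 9.910 + 9.771) / 9 = 91.81600 / 9 = 10.20178
Sum of squared deviations: (−0.22678)² + (+0.42522)² + (+0.53322)² + (−0.08278)² + (+0.02622)² + (+0.32722)² + (−0.27978)² + (−0.29178)² + (−0.43078)² = 0.98016
Variance = 0.98016 / 8 = 0.12252
SE* = √0.12252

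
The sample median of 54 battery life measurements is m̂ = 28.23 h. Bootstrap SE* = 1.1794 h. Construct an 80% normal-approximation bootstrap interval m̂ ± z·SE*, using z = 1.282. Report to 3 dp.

Margin = 1.282 × 1.1794 = 1.5120
Interval: 28.23 ± 1.5120

(26.718, 29.742)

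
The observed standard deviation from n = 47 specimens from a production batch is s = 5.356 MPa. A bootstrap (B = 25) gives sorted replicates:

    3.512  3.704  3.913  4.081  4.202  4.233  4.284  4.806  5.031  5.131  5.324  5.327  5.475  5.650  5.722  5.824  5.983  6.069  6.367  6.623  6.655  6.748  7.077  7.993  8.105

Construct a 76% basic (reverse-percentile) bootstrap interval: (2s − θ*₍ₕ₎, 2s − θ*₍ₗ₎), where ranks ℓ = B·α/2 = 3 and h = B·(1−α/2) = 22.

(3.964, 6.799)

Percentile endpoints at ranks 3 and 22: θ*₍3₎ = 3.913, θ*₍22₎ = 6.748.
Basic interval reflects these around s:
  lower = 2 × 5.356 − 6.748 = 3.964
  upper = 2 × 5.356 − 3.913 = 6.799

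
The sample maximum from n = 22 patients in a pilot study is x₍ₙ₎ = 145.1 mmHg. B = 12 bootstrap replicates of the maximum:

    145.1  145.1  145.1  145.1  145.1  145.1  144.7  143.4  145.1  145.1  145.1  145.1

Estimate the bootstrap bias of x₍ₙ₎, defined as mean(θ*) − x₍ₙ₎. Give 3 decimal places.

mean(θ*) = (145.1 + 145.1 + 145.1 + 145.1 + 145.1 + 145.1 + 144.7 + 143.4 + 145.1 + 145.1 + 145.1 + 145.1) / 12 = 144.9250
bias = 144.9250 − 145.1

bias = −0.175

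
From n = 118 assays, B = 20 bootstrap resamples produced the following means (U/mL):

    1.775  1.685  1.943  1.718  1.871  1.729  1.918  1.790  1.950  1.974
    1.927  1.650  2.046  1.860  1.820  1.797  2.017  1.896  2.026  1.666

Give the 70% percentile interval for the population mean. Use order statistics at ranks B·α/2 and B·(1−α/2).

(1.685, 1.974)

Sorted replicates: 1.650, 1.666, 1.685, 1.718, 1.729, 1.775, 1.790, 1.797, 1.820, 1.860, 1.871, 1.896, 1.918, 1.927, 1.943, 1.950, 1.974, 2.017, 2.026, 2.046
α = 0.30; lower rank = 20 × 0.150 = 3; upper rank = 20 × 0.850 = 17.
The 3rd smallest replicate is 1.685; the 17th is 1.974.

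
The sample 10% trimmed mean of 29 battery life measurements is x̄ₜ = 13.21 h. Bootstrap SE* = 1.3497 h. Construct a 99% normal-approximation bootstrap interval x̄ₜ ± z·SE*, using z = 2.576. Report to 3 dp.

(9.733, 16.687)

Margin = 2.576 × 1.3497 = 3.4768
Interval: 13.21 ± 3.4768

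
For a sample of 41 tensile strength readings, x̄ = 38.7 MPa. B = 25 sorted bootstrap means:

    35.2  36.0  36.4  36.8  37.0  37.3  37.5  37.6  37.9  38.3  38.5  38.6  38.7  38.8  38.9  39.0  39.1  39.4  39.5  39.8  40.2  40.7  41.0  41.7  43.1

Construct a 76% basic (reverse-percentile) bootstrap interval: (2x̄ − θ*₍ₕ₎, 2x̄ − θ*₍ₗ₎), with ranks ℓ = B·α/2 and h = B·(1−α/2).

Percentile endpoints at ranks 3 and 22: θ*₍3₎ = 36.4, θ*₍22₎ = 40.7.
Basic interval reflects these around x̄:
  lower = 2 × 38.7 − 40.7 = 36.7
  upper = 2 × 38.7 − 36.4 = 41.0

(36.7, 41.0)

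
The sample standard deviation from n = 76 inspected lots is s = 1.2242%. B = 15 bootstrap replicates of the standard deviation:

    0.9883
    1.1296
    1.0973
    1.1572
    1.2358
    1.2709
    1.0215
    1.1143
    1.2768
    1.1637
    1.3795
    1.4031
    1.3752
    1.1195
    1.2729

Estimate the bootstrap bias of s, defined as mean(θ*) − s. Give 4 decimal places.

bias = −0.0238

mean(θ*) = (0.9883 + 1.1296 + 1.0973 + 1.1572 + 1.2358 + 1.2709 + 1.0215 + 1.1143 + 1.2768 + 1.1637 + 1.3795 + 1.4031 + 1.3752 + 1.1195 + 1.2729) / 15 = 1.20037
bias = 1.20037 − 1.2242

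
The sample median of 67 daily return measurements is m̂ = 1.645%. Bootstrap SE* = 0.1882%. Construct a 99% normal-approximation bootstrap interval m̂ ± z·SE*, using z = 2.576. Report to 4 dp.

Margin = 2.576 × 0.1882 = 0.48480
Interval: 1.645 ± 0.48480

(1.1602, 2.1298)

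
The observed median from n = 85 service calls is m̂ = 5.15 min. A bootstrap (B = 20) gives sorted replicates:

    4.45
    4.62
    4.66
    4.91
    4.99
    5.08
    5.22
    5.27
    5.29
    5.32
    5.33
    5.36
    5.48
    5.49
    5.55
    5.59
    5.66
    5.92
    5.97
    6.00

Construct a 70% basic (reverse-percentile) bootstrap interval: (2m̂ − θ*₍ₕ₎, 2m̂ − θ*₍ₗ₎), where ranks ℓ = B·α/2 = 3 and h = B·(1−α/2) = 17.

Percentile endpoints at ranks 3 and 17: θ*₍3₎ = 4.66, θ*₍17₎ = 5.66.
Basic interval reflects these around m̂:
  lower = 2 × 5.15 − 5.66 = 4.64
  upper = 2 × 5.15 − 4.66 = 5.64

(4.64, 5.64)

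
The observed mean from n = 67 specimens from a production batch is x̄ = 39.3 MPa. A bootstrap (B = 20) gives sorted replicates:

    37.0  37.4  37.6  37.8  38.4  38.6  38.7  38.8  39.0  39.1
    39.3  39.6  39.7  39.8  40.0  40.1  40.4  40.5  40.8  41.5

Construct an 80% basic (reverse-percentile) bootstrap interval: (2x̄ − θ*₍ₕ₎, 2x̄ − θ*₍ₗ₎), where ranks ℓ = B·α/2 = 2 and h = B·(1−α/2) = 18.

(38.1, 41.2)

Percentile endpoints at ranks 2 and 18: θ*₍2₎ = 37.4, θ*₍18₎ = 40.5.
Basic interval reflects these around x̄:
  lower = 2 × 39.3 − 40.5 = 38.1
  upper = 2 × 39.3 − 37.4 = 41.2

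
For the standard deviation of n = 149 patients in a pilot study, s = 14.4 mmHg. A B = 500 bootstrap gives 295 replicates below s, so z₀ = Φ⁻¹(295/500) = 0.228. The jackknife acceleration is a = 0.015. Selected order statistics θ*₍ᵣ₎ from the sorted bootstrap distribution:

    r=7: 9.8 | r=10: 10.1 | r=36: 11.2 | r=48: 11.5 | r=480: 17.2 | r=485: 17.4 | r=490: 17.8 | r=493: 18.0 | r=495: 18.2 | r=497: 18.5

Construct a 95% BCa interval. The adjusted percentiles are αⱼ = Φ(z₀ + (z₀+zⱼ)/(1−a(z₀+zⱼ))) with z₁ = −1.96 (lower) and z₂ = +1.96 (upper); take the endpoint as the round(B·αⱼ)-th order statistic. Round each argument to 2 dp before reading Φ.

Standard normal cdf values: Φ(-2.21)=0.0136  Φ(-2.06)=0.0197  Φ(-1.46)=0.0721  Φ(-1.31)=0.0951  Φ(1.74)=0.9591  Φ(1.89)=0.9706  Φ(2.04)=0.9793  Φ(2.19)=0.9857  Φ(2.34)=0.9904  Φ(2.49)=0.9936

(11.2, 18.5)

Lower: z₀ + z₁ = 0.228 + (-1.960) = -1.732; 1 − a(z₀+z₁) = 1 − (0.015)(-1.732) = 1.0260; argument = 0.228 + (-1.732)/1.0260 = -1.4601 → -1.46.
α₁ = Φ(-1.46) = 0.0721; rank = round(500 × 0.0721) = 36; θ*₍36₎ = 11.2.
Upper: z₀ + z₂ = 2.188; 1 − a(z₀+z₂) = 0.9672; argument = 2.4902 → 2.49; α₂ = 0.9936; rank = 497; θ*₍497₎ = 18.5.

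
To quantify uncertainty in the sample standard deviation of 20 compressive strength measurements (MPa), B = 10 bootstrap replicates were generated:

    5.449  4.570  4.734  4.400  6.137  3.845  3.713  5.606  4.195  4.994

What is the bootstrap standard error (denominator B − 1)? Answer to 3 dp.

Bootstrap SE is the standard deviation of the 10 replicate standard deviations.
Mean of replicates: (5.449 + 4.570 + 4.734 + 4.400 + 6.137 + 3.845 + 3.713 + 5.606 + 4.195 + 4.994) / 10 = 47.6430 / 10 = 4.7643
Sum of squared deviations: (+0.6847)² + (−0.1943)² + (−0.0303)² + (−0.3643)² + (+1.3727)² + (−0.9193)² + (−1.0513)² + (+0.8417)² + (−0.5693)² + (+0.2297)² = 5.5602
Variance = 5.5602 / 9 = 0.6178
SE* = √0.6178

SE* = 0.786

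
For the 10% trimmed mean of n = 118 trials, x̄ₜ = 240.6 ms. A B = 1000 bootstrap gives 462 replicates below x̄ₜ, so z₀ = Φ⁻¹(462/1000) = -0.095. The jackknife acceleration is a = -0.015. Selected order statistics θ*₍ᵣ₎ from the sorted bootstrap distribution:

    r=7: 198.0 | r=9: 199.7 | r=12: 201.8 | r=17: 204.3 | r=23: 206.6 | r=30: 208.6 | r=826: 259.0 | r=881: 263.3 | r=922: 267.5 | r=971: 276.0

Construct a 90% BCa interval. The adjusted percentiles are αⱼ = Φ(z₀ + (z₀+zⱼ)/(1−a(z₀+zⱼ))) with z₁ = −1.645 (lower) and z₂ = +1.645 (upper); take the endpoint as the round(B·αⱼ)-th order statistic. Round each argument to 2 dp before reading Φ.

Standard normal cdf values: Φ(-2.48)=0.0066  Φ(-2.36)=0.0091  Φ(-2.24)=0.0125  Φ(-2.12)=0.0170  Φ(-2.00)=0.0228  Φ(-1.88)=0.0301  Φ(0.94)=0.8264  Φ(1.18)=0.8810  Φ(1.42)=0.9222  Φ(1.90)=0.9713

Lower: z₀ + z₁ = -0.095 + (-1.645) = -1.740; 1 − a(z₀+z₁) = 1 − (-0.015)(-1.740) = 0.9739; argument = -0.095 + (-1.740)/0.9739 = -1.8816 → -1.88.
α₁ = Φ(-1.88) = 0.0301; rank = round(1000 × 0.0301) = 30; θ*₍30₎ = 208.6.
Upper: z₀ + z₂ = 1.550; 1 − a(z₀+z₂) = 1.0232; argument = 1.4198 → 1.42; α₂ = 0.9222; rank = 922; θ*₍922₎ = 267.5.

(208.6, 267.5)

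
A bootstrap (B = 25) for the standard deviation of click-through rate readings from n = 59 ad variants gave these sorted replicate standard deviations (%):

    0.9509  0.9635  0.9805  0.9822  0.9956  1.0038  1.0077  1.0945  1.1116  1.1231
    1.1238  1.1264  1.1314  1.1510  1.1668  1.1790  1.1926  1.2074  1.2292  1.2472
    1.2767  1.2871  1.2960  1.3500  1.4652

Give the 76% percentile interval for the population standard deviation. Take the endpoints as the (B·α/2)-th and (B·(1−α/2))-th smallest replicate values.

(0.9805, 1.2871)

α = 0.24; lower rank = 25 × 0.120 = 3; upper rank = 25 × 0.880 = 22.
The 3rd smallest replicate is 0.9805; the 22nd is 1.2871.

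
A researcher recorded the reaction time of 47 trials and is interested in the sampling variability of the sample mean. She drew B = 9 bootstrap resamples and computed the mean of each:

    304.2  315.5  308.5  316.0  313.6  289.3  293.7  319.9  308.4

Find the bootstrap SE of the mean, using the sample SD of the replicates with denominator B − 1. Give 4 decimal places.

SE* = 10.3761

Bootstrap SE is the standard deviation of the 9 replicate means.
Mean of replicates: (304.2 + 315.5 + 308.5 + 316.0 + 313.6 + 289.3 + 293.7 + 319.9 + 308.4) / 9 = 2769.10000 / 9 = 307.67778
Sum of squared deviations: (−3.47778)² + (+7.82222)² + (+0.82222)² + (+8.32222)² + (+5.92222)² + (−18.37778)² + (−13.97778)² + (+12.22222)² + (+0.72222)² = 861.31556
Variance = 861.31556 / 8 = 107.66444
SE* = √107.66444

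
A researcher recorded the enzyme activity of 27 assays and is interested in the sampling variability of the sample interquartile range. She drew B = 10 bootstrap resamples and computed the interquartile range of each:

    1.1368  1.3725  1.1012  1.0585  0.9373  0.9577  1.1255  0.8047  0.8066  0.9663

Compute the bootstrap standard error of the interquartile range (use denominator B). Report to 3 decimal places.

SE* = 0.162

Bootstrap SE is the standard deviation of the 10 replicate interquartile ranges.
Mean of replicates: (1.1368 + 1.3725 + 1.1012 + 1.0585 + 0.9373 + 0.9577 + 1.1255 + 0.8047 + 0.8066 + 0.9663) / 10 = 10.26710 / 10 = 1.02671
Sum of squared deviations: (+0.11009)² + (+0.34579)² + (+0.07449)² + (+0.03179)² + (−0.08941)² + (−0.06901)² + (+0.09879)² + (−0.22201)² + (−0.22011)² + (−0.06041)² = 0.26215
Variance = 0.26215 / 10 = 0.02622
SE* = √0.02622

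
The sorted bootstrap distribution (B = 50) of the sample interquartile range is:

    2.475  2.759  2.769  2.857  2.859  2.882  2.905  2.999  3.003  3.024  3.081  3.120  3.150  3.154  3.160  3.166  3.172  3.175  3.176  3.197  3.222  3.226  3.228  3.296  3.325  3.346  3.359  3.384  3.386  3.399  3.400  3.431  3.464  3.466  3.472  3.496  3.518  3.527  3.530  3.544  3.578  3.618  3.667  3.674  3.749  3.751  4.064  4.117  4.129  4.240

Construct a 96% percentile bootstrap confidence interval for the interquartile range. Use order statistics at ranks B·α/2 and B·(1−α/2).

α = 0.04; lower rank = 50 × 0.020 = 1; upper rank = 50 × 0.980 = 49.
The 1st smallest replicate is 2.475; the 49th is 4.129.

(2.475, 4.129)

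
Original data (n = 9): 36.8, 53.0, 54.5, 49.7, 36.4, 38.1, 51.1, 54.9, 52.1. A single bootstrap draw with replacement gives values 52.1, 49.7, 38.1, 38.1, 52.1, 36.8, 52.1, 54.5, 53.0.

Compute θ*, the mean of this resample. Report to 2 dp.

θ* = 47.39

Mean = (52.1 + 49.7 + 38.1 + 38.1 + 52.1 + 36.8 + 52.1 + 54.5 + 53.0) / 9 = 426.50 / 9 = 47.39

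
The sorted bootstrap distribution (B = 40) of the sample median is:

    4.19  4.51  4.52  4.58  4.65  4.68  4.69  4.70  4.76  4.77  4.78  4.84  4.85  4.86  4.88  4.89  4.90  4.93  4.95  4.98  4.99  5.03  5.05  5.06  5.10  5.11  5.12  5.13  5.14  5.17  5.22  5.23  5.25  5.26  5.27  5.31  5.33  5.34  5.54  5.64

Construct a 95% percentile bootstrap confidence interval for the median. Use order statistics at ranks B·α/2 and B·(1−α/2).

α = 0.05; lower rank = 40 × 0.025 = 1; upper rank = 40 × 0.975 = 39.
The 1st smallest replicate is 4.19; the 39th is 5.54.

(4.19, 5.54)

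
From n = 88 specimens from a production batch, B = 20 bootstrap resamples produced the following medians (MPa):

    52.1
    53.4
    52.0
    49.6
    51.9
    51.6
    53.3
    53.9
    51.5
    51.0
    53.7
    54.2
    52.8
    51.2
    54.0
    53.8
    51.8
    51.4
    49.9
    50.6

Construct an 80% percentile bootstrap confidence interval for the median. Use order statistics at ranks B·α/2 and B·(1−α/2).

Sorted replicates: 49.6, 49.9, 50.6, 51.0, 51.2, 51.4, 51.5, 51.6, 51.8, 51.9, 52.0, 52.1, 52.8, 53.3, 53.4, 53.7, 53.8, 53.9, 54.0, 54.2
α = 0.20; lower rank = 20 × 0.100 = 2; upper rank = 20 × 0.900 = 18.
The 2nd smallest replicate is 49.9; the 18th is 53.9.

(49.9, 53.9)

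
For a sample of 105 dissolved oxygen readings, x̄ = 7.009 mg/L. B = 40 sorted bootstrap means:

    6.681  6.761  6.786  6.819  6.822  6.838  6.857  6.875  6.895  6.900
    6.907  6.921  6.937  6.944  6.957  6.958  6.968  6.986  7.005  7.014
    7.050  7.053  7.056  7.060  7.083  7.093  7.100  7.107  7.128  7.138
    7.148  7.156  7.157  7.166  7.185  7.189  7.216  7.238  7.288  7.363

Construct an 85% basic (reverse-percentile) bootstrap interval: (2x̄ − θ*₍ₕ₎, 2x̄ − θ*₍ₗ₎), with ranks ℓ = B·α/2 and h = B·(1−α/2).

Percentile endpoints at ranks 3 and 37: θ*₍3₎ = 6.786, θ*₍37₎ = 7.216.
Basic interval reflects these around x̄:
  lower = 2 × 7.009 − 7.216 = 6.802
  upper = 2 × 7.009 − 6.786 = 7.232

(6.802, 7.232)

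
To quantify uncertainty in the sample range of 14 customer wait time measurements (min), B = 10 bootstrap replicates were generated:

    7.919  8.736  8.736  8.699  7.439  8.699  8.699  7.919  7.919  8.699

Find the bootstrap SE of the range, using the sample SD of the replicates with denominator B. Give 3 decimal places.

Bootstrap SE is the standard deviation of the 10 replicate ranges.
Mean of replicates: (7.919 + 8.736 + 8.736 + 8.699 + 7.439 + 8.699 + 8.699 + 7.919 + 7.919 + 8.699) / 10 = 83.4640 / 10 = 8.3464
Sum of squared deviations: (−0.4274)² + (+0.3896)² + (+0.3896)² + (+0.3526)² + (−0.9074)² + (+0.3526)² + (+0.3526)² + (−0.4274)² + (−0.4274)² + (+0.3526)² = 2.1723
Variance = 2.1723 / 10 = 0.2172
SE* = √0.2172

SE* = 0.466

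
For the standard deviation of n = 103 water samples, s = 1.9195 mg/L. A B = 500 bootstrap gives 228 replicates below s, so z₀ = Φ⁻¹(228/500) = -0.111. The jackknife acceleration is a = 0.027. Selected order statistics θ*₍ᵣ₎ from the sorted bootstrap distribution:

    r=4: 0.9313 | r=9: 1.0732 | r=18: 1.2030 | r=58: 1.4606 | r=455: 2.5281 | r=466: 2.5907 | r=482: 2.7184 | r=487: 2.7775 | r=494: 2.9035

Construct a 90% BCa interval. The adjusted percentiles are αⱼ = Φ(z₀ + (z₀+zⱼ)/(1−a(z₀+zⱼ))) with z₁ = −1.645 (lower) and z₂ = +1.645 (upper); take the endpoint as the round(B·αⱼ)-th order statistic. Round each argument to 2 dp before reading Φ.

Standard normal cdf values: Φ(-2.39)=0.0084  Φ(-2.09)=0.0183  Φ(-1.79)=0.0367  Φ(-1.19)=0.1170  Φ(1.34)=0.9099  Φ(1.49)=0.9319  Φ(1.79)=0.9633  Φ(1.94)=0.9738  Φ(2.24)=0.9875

Lower: z₀ + z₁ = -0.111 + (-1.645) = -1.756; 1 − a(z₀+z₁) = 1 − (0.027)(-1.756) = 1.0474; argument = -0.111 + (-1.756)/1.0474 = -1.7875 → -1.79.
α₁ = Φ(-1.79) = 0.0367; rank = round(500 × 0.0367) = 18; θ*₍18₎ = 1.2030.
Upper: z₀ + z₂ = 1.534; 1 − a(z₀+z₂) = 0.9586; argument = 1.4893 → 1.49; α₂ = 0.9319; rank = 466; θ*₍466₎ = 2.5907.

(1.2030, 2.5907)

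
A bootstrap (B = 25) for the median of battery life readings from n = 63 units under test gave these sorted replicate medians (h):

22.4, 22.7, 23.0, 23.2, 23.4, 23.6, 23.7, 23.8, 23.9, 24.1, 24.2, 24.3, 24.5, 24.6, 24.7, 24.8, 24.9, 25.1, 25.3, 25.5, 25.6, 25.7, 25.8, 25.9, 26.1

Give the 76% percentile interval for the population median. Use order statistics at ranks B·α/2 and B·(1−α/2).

(23.0, 25.7)

α = 0.24; lower rank = 25 × 0.120 = 3; upper rank = 25 × 0.880 = 22.
The 3rd smallest replicate is 23.0; the 22nd is 25.7.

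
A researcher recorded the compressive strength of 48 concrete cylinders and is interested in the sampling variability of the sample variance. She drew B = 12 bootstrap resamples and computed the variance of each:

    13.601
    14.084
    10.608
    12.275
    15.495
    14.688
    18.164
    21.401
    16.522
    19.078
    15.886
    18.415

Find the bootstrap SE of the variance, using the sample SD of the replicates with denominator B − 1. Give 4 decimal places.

Bootstrap SE is the standard deviation of the 12 replicate variances.
Mean of replicates: (13.601 + 14.084 + 10.608 + 12.275 + 15.495 + 14.688 + 18.164 + 21.401 + 16.522 + 19.078 + 15.886 + 18.415) / 12 = 190.21700 / 12 = 15.85142
Sum of squared deviations: (−2.25042)² + (−1.76742)² + (−5.24342)² + (−3.57642)² + (−0.35642)² + (−1.16342)² + (+2.31258)² + (+5.54958)² + (+0.67058)² + (+3.22658)² + (+0.03458)² + (+2.56358)² = 103.53248
Variance = 103.53248 / 11 = 9.41204
SE* = √9.41204

SE* = 3.0679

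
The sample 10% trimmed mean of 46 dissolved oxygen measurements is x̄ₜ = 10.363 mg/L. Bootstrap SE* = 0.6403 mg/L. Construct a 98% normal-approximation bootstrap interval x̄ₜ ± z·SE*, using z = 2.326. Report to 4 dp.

(8.8737, 11.8523)

Margin = 2.326 × 0.6403 = 1.48934
Interval: 10.363 ± 1.48934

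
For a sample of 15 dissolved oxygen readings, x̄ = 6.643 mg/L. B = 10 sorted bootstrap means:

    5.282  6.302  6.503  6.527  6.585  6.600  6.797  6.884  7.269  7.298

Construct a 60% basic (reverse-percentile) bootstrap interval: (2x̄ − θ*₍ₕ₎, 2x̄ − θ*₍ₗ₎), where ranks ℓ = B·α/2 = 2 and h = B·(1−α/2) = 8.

(6.402, 6.984)

Percentile endpoints at ranks 2 and 8: θ*₍2₎ = 6.302, θ*₍8₎ = 6.884.
Basic interval reflects these around x̄:
  lower = 2 × 6.643 − 6.884 = 6.402
  upper = 2 × 6.643 − 6.302 = 6.984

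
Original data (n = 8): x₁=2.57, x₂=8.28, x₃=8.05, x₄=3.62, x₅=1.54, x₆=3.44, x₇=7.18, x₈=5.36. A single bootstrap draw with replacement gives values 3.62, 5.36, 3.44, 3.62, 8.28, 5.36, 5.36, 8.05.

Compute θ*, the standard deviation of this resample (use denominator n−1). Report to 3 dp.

θ* = 1.909

Mean = 5.3863; sum of squared deviations = 25.4986
s² = 25.4986 / 7 = 3.6427
s = √3.6427 = 1.909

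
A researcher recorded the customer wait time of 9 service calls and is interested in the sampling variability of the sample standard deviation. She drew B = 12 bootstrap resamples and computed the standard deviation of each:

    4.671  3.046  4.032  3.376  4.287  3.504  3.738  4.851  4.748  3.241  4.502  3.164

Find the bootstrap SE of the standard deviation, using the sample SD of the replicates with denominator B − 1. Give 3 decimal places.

SE* = 0.667

Bootstrap SE is the standard deviation of the 12 replicate standard deviations.
Mean of replicates: (4.671 + 3.046 + 4.032 + 3.376 + 4.287 + 3.504 + 3.738 + 4.851 + 4.748 + 3.241 + 4.502 + 3.164) / 12 = 47.1600 / 12 = 3.9300
Sum of squared deviations: (+0.7410)² + (−0.8840)² + (+0.1020)² + (−0.5540)² + (+0.3570)² + (−0.4260)² + (−0.1920)² + (+0.9210)² + (+0.8180)² + (−0.6890)² + (+0.5720)² + (−0.7660)² = 4.8997
Variance = 4.8997 / 11 = 0.4454
SE* = √0.4454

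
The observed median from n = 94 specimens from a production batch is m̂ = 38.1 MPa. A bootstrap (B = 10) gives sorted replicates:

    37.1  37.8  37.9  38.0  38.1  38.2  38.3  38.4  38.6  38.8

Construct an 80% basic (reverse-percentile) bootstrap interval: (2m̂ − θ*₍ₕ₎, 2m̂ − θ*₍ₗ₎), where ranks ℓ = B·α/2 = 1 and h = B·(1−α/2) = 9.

Percentile endpoints at ranks 1 and 9: θ*₍1₎ = 37.1, θ*₍9₎ = 38.6.
Basic interval reflects these around m̂:
  lower = 2 × 38.1 − 38.6 = 37.6
  upper = 2 × 38.1 − 37.1 = 39.1

(37.6, 39.1)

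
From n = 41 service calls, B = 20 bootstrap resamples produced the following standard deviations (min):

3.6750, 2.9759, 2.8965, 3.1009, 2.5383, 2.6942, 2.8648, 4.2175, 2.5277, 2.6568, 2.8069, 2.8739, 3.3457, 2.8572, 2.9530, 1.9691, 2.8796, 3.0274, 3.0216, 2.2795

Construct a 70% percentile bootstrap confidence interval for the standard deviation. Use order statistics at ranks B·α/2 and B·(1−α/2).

(2.5277, 3.1009)

Sorted replicates: 1.9691, 2.2795, 2.5277, 2.5383, 2.6568, 2.6942, 2.8069, 2.8572, 2.8648, 2.8739, 2.8796, 2.8965, 2.9530, 2.9759, 3.0216, 3.0274, 3.1009, 3.3457, 3.6750, 4.2175
α = 0.30; lower rank = 20 × 0.150 = 3; upper rank = 20 × 0.850 = 17.
The 3rd smallest replicate is 2.5277; the 17th is 3.1009.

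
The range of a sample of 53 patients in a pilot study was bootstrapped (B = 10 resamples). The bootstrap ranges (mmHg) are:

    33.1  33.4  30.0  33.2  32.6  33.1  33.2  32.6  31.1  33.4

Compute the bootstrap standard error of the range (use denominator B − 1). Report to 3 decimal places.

Bootstrap SE is the standard deviation of the 10 replicate ranges.
Mean of replicates: (33.1 + 33.4 + 30.0 + 33.2 + 32.6 + 33.1 + 33.2 + 32.6 + 31.1 + 33.4) / 10 = 325.7000 / 10 = 32.5700
Sum of squared deviations: (+0.5300)² + (+0.8300)² + (−2.5700)² + (+0.6300)² + (+0.0300)² + (+0.5300)² + (+0.6300)² + (+0.0300)² + (−1.4700)² + (+0.8300)² = 11.5010
Variance = 11.5010 / 9 = 1.2779
SE* = √1.2779

SE* = 1.130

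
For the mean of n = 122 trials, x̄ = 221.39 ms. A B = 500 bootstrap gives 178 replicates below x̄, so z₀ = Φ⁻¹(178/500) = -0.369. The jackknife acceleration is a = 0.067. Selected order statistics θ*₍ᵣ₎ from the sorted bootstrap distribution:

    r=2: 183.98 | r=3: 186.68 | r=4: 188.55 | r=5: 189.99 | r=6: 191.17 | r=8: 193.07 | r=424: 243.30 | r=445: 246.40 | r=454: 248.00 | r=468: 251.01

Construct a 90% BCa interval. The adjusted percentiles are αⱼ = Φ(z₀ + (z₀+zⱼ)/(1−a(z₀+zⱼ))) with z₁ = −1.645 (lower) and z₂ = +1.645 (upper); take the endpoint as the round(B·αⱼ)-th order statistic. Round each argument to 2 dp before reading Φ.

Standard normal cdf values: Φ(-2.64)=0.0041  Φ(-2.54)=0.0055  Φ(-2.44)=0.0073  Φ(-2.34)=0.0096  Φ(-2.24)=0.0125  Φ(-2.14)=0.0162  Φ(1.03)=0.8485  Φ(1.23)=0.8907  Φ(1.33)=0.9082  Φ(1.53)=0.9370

(193.07, 243.30)

Lower: z₀ + z₁ = -0.369 + (-1.645) = -2.014; 1 − a(z₀+z₁) = 1 − (0.067)(-2.014) = 1.1349; argument = -0.369 + (-2.014)/1.1349 = -2.1435 → -2.14.
α₁ = Φ(-2.14) = 0.0162; rank = round(500 × 0.0162) = 8; θ*₍8₎ = 193.07.
Upper: z₀ + z₂ = 1.276; 1 − a(z₀+z₂) = 0.9145; argument = 1.0263 → 1.03; α₂ = 0.8485; rank = 424; θ*₍424₎ = 243.30.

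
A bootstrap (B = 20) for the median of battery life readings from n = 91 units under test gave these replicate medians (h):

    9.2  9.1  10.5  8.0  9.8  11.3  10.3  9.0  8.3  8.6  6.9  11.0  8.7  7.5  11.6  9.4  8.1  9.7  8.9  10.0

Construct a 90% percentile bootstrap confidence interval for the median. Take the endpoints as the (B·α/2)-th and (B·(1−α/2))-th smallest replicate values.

(6.9, 11.3)

Sorted replicates: 6.9, 7.5, 8.0, 8.1, 8.3, 8.6, 8.7, 8.9, 9.0, 9.1, 9.2, 9.4, 9.7, 9.8, 10.0, 10.3, 10.5, 11.0, 11.3, 11.6
α = 0.10; lower rank = 20 × 0.050 = 1; upper rank = 20 × 0.950 = 19.
The 1st smallest replicate is 6.9; the 19th is 11.3.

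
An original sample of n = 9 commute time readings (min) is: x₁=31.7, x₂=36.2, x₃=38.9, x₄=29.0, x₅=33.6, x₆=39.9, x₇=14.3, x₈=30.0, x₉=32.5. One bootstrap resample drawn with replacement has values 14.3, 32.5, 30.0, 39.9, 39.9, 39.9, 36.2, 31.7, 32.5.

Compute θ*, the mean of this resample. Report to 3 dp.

θ* = 32.989

Mean = (14.3 + 32.5 + 30.0 + 39.9 + 39.9 + 39.9 + 36.2 + 31.7 + 32.5) / 9 = 296.90 / 9 = 32.989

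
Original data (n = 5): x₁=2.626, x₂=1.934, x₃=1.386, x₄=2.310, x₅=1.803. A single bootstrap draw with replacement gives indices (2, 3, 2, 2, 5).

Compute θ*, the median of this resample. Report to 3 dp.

Resample values: 1.934, 1.386, 1.934, 1.934, 1.803.
Sorted: 1.386, 1.803, 1.934, 1.934, 1.934
Median = middle value = 1.934

θ* = 1.934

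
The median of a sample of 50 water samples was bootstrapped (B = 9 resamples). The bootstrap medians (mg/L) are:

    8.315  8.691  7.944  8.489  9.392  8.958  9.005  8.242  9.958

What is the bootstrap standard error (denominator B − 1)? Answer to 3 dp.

Bootstrap SE is the standard deviation of the 9 replicate medians.
Mean of replicates: (8.315 + 8.691 + 7.944 + 8.489 + 9.392 + 8.958 + 9.005 + 8.242 + 9.958) / 9 = 78.9940 / 9 = 8.7771
Sum of squared deviations: (−0.4621)² + (−0.0861)² + (−0.8331)² + (−0.2881)² + (+0.6149)² + (+0.1809)² + (+0.2279)² + (−0.5351)² + (+1.1809)² = 3.1416
Variance = 3.1416 / 8 = 0.3927
SE* = √0.3927

SE* = 0.627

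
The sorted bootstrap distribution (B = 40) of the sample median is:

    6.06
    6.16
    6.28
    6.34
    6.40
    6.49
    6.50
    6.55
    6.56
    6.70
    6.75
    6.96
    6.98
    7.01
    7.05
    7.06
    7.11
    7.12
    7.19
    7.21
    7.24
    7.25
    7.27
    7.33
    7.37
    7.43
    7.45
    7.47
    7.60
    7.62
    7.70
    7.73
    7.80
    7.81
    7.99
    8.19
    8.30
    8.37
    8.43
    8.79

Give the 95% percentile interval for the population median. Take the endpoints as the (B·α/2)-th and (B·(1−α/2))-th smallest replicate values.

(6.06, 8.43)

α = 0.05; lower rank = 40 × 0.025 = 1; upper rank = 40 × 0.975 = 39.
The 1st smallest replicate is 6.06; the 39th is 8.43.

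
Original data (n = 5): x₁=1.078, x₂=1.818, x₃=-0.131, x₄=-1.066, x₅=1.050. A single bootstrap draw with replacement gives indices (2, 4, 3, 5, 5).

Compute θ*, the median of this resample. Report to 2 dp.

Resample values: 1.818, -1.066, -0.131, 1.050, 1.050.
Sorted: -1.066, -0.131, 1.050, 1.050, 1.818
Median = middle value = 1.05

θ* = 1.05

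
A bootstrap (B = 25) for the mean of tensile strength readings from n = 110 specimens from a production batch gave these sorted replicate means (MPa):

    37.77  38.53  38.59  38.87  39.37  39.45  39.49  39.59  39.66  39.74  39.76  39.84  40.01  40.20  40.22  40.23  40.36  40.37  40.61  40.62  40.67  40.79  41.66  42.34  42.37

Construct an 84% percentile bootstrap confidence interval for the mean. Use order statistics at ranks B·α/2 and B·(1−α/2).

(38.53, 41.66)

α = 0.16; lower rank = 25 × 0.080 = 2; upper rank = 25 × 0.920 = 23.
The 2nd smallest replicate is 38.53; the 23rd is 41.66.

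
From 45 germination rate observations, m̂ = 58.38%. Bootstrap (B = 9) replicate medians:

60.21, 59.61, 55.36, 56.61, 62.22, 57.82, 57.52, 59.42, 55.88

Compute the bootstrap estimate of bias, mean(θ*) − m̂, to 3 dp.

bias = −0.086

mean(θ*) = (60.21 + 59.61 + 55.36 + 56.61 + 62.22 + 57.82 + 57.52 + 59.42 + 55.88) / 9 = 58.2944
bias = 58.2944 − 58.38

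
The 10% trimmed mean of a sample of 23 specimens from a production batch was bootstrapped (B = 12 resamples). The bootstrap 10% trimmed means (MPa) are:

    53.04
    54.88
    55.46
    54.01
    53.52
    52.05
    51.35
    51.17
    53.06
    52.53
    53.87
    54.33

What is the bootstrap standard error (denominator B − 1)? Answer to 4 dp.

Bootstrap SE is the standard deviation of the 12 replicate 10% trimmed means.
Mean of replicates: (53.04 + 54.88 + 55.46 + 54.01 + 53.52 + 52.05 + 51.35 + 51.17 + 53.06 + 52.53 + 53.87 + 54.33) / 12 = 639.27000 / 12 = 53.27250
Sum of squared deviations: (−0.23250)² + (+1.60750)² + (+2.18750)² + (+0.73750)² + (+0.24750)² + (−1.22250)² + (−1.92250)² + (−2.10250)² + (−0.21250)² + (−0.74250)² + (+0.59750)² + (+1.05750)² = 19.71122
Variance = 19.71122 / 11 = 1.79193
SE* = √1.79193

SE* = 1.3386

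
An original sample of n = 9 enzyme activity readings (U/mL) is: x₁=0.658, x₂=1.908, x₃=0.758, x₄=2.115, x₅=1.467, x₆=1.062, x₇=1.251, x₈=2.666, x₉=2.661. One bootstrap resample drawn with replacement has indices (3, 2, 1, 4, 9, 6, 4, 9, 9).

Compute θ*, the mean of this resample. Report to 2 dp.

θ* = 1.84

Resample values: 0.758, 1.908, 0.658, 2.115, 2.661, 1.062, 2.115, 2.661, 2.661.
Mean = (0.758 + 1.908 + 0.658 + 2.115 + 2.661 + 1.062 + 2.115 + 2.661 + 2.661) / 9 = 16.5990 / 9 = 1.84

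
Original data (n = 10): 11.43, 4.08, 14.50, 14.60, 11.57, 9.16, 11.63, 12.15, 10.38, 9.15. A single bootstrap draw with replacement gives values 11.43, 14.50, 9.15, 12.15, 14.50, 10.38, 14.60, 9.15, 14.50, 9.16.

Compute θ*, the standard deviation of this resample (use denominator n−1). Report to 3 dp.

Mean = 11.9520; sum of squared deviations = 52.7694
s² = 52.7694 / 9 = 5.8633
s = √5.8633 = 2.421

θ* = 2.421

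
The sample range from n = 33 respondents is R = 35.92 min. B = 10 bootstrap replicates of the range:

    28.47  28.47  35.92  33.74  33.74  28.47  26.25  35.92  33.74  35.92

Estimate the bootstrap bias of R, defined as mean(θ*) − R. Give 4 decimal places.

mean(θ*) = (28.47 + 28.47 + 35.92 + 33.74 + 33.74 + 28.47 + 26.25 + 35.92 + 33.74 + 35.92) / 10 = 32.06400
bias = 32.06400 − 35.92

bias = −3.8560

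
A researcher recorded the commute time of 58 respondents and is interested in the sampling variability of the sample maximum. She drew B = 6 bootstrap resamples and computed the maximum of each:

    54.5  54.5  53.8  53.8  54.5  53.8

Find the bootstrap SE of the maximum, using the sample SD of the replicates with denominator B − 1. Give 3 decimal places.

Bootstrap SE is the standard deviation of the 6 replicate maximums.
Mean of replicates: (54.5 + 54.5 + 53.8 + 53.8 + 54.5 + 53.8) / 6 = 324.9000 / 6 = 54.1500
Sum of squared deviations: (+0.3500)² + (+0.3500)² + (−0.3500)² + (−0.3500)² + (+0.3500)² + (−0.3500)² = 0.7350
Variance = 0.7350 / 5 = 0.1470
SE* = √0.1470

SE* = 0.383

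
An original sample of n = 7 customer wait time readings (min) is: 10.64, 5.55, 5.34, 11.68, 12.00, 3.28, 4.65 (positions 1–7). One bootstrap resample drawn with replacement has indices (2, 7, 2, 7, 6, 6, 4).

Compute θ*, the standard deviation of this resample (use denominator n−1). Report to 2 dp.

Resample values: 5.55, 4.65, 5.55, 4.65, 3.28, 3.28, 11.68.
Mean = 5.5200; sum of squared deviations = 49.4964
s² = 49.4964 / 6 = 8.2494
s = √8.2494 = 2.87

θ* = 2.87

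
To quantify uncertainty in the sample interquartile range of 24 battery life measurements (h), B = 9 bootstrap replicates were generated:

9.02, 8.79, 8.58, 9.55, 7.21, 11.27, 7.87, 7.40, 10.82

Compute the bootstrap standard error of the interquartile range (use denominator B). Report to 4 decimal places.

Bootstrap SE is the standard deviation of the 9 replicate interquartile ranges.
Mean of replicates: (9.02 + 8.79 + 8.58 + 9.55 + 7.21 + 11.27 + 7.87 + 7.40 + 10.82) / 9 = 80.51000 / 9 = 8.94556
Sum of squared deviations: (+0.07444)² + (−0.15556)² + (−0.36556)² + (+0.60444)² + (−1.73556)² + (+2.32444)² + (−1.07556)² + (−1.54556)² + (+1.87444)² = 16.00302
Variance = 16.00302 / 9 = 1.77811
SE* = √1.77811

SE* = 1.3335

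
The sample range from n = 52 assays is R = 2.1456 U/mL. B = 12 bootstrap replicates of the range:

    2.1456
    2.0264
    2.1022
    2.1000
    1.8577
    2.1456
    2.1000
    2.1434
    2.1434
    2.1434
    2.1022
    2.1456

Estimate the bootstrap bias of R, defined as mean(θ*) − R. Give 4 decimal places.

bias = −0.0493

mean(θ*) = (2.1456 + 2.0264 + 2.1022 + 2.1000 + 1.8577 + 2.1456 + 2.1000 + 2.1434 + 2.1434 + 2.1434 + 2.1022 + 2.1456) / 12 = 2.09629
bias = 2.09629 − 2.1456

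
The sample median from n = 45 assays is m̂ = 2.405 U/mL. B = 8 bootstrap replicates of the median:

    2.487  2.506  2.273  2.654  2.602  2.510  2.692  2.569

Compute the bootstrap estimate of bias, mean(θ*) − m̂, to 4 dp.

bias = +0.1316

mean(θ*) = (2.487 + 2.506 + 2.273 + 2.654 + 2.602 + 2.510 + 2.692 + 2.569) / 8 = 2.53662
bias = 2.53662 − 2.405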